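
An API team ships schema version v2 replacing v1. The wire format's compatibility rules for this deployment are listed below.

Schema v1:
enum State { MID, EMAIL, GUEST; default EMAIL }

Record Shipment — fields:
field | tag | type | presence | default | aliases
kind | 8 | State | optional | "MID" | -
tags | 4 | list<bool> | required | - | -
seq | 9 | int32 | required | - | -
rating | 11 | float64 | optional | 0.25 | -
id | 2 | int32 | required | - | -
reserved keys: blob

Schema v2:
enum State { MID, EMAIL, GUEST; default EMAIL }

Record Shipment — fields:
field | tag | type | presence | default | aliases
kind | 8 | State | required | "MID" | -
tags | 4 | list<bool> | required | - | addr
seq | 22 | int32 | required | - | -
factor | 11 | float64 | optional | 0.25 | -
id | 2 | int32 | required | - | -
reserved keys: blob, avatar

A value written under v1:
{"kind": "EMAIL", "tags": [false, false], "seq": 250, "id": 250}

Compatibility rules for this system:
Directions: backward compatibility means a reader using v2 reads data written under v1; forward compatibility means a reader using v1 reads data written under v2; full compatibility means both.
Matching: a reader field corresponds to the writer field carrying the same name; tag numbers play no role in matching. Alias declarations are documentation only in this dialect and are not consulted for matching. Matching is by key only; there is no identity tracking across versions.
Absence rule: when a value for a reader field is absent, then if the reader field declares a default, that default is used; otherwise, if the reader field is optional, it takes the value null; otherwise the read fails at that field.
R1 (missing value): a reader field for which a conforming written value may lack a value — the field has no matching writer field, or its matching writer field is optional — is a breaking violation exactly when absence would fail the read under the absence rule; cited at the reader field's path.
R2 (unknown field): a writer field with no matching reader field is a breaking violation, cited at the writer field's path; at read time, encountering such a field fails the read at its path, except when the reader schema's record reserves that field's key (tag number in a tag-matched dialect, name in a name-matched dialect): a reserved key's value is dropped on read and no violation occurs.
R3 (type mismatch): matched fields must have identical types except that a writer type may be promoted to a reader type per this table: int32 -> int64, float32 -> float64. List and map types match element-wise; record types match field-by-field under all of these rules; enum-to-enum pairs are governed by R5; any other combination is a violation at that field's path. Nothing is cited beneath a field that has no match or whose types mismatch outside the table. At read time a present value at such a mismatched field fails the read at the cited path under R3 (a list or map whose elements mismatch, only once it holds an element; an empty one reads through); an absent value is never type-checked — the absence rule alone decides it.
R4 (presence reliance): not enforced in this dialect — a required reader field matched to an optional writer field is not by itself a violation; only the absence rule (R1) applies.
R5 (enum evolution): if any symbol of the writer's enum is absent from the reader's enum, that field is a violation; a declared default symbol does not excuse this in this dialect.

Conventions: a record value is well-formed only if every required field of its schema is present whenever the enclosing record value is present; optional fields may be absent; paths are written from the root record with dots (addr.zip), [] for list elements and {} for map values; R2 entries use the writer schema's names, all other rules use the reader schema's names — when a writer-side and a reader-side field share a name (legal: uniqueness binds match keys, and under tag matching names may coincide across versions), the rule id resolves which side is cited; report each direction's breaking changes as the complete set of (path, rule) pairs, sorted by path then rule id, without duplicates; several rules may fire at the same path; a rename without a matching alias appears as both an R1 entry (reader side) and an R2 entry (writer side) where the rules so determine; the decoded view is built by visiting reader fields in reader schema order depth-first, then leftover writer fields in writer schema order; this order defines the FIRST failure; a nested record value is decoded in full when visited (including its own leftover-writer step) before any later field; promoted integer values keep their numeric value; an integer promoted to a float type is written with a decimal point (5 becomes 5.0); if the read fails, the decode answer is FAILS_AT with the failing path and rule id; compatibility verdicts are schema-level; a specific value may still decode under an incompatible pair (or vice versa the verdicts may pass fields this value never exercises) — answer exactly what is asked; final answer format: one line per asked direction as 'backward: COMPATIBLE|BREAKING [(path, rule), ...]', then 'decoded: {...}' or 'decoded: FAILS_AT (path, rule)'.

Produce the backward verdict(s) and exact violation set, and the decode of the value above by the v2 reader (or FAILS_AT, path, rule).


each type pair in Shipment: writer, then reader
backward on Shipment — v2 reading data written by v1:
  kind: paired with writer kind (State -> State; writer optional)
  tags: paired with writer tags (list<bool> -> list<bool>; writer required)
  seq: paired with writer seq (int32 -> int32; writer required)
  no writer field matches reader factor
  id: paired with writer id (int32 -> int32; writer required)
  writer rating: unknown to reader
  rule R2 violated at rating
  => 1 violation(s): backward is BREAKING for Shipment
decoding the Shipment value with the v2 reader:
  kind := "EMAIL"
  tags := [false, false]
  seq := 250
  factor := 0.25 (no value, default fills)
  id := 250
  => decoded: {"kind": "EMAIL", "tags": [false, false], "seq": 250, "factor": 0.25, "id": 250}
checking off the Shipment differences that do not matter here:
  field seq in record Shipment: tag 9 changed to 22 -> no rule fires on it in Shipment's dialect; the asked verdict holds
  field kind in record Shipment: optional changed to required -> no rule fires on it in Shipment's dialect; the asked verdict holds

backward: BREAKING [(rating, R2)]; decoded: {"kind": "EMAIL", "tags": [false, false], "seq": 250, "factor": 0.25, "id": 250}


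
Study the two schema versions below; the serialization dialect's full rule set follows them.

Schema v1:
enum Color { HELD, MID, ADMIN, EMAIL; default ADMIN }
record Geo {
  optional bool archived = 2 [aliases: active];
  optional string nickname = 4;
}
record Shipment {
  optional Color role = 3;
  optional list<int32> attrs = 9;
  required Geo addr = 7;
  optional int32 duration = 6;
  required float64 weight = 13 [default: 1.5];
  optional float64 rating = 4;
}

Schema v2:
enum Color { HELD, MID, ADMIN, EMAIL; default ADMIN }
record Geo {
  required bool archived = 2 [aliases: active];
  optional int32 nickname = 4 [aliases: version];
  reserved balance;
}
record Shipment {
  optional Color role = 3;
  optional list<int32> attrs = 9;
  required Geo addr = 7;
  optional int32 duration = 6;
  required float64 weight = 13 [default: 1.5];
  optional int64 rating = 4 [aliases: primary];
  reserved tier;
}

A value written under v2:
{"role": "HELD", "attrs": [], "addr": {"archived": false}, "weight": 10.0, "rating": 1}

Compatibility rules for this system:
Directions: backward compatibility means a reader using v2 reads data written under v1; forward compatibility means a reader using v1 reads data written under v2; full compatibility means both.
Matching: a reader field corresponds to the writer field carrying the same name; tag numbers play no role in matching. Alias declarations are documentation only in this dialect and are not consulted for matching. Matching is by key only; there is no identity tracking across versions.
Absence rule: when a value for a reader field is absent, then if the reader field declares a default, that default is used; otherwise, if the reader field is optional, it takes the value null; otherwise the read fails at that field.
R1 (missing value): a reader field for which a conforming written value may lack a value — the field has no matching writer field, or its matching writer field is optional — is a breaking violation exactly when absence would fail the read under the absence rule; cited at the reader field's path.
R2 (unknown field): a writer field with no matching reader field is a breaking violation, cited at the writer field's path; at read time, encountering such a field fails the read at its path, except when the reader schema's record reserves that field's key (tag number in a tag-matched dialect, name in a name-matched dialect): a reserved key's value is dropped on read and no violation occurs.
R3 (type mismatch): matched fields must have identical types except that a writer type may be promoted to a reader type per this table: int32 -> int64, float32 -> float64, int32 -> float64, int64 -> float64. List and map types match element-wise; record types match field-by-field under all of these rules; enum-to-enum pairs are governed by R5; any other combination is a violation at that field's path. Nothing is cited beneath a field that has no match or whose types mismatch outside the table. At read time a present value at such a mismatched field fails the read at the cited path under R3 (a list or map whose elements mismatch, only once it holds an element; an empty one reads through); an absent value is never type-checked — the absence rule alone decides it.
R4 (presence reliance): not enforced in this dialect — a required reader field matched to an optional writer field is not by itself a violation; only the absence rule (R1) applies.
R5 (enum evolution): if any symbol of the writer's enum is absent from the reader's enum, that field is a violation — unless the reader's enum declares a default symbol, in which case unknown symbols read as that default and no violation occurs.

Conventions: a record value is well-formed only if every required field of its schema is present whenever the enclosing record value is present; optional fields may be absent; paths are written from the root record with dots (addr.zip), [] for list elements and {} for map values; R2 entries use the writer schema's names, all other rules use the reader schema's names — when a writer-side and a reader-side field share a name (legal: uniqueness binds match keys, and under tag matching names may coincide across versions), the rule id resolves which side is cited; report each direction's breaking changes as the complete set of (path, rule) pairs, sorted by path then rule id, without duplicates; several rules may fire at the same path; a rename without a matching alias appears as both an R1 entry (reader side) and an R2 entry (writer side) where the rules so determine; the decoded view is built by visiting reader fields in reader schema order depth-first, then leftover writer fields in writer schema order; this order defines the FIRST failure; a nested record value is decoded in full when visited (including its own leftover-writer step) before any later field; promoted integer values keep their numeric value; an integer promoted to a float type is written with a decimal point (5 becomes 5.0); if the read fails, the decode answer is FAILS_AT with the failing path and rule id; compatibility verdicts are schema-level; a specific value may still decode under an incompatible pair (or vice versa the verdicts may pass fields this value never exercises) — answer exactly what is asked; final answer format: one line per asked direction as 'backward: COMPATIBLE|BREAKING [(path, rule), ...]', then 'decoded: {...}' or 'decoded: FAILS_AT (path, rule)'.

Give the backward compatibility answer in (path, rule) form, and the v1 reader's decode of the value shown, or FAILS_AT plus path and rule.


the writer's type comes first in each Shipment pair
backward on Shipment — v2 reading data written by v1:
  role: Color -> Color, writer optional; from role
  attrs: list<int32> -> list<int32>, writer optional; from attrs
  addr: Geo -> Geo, writer required; from addr
  duration: int32 -> int32, writer optional; from duration
  weight: float64 -> float64, writer required; from weight
  rating: float64 -> int64, writer optional; from rating
  addr.archived: bool -> bool, writer optional; from addr.archived
  addr.nickname: string -> int32, writer optional; from addr.nickname
  breaking: (addr.archived, R1)
  breaking: (addr.nickname, R3)
  breaking: (rating, R3)
  => backward: BREAKING (3)
migrating the Shipment value to v1:
  role := "HELD"
  attrs := []
  addr.archived := false
  addr.nickname := null (not supplied -> null)
  duration := null (not supplied -> null)
  weight := 10.0
  rating := 1.0 (int64 -> float64)
  => decoded: {"role": "HELD", "attrs": [], "addr": {"archived": false, "nickname": null}, "duration": null, "weight": 10.0, "rating": 1.0}

backward: BREAKING [(addr.archived, R1), (addr.nickname, R3), (rating, R3)]; decoded: {"role": "HELD", "attrs": [], "addr": {"archived": false, "nickname": null}, "duration": null, "weight": 10.0, "rating": 1.0}


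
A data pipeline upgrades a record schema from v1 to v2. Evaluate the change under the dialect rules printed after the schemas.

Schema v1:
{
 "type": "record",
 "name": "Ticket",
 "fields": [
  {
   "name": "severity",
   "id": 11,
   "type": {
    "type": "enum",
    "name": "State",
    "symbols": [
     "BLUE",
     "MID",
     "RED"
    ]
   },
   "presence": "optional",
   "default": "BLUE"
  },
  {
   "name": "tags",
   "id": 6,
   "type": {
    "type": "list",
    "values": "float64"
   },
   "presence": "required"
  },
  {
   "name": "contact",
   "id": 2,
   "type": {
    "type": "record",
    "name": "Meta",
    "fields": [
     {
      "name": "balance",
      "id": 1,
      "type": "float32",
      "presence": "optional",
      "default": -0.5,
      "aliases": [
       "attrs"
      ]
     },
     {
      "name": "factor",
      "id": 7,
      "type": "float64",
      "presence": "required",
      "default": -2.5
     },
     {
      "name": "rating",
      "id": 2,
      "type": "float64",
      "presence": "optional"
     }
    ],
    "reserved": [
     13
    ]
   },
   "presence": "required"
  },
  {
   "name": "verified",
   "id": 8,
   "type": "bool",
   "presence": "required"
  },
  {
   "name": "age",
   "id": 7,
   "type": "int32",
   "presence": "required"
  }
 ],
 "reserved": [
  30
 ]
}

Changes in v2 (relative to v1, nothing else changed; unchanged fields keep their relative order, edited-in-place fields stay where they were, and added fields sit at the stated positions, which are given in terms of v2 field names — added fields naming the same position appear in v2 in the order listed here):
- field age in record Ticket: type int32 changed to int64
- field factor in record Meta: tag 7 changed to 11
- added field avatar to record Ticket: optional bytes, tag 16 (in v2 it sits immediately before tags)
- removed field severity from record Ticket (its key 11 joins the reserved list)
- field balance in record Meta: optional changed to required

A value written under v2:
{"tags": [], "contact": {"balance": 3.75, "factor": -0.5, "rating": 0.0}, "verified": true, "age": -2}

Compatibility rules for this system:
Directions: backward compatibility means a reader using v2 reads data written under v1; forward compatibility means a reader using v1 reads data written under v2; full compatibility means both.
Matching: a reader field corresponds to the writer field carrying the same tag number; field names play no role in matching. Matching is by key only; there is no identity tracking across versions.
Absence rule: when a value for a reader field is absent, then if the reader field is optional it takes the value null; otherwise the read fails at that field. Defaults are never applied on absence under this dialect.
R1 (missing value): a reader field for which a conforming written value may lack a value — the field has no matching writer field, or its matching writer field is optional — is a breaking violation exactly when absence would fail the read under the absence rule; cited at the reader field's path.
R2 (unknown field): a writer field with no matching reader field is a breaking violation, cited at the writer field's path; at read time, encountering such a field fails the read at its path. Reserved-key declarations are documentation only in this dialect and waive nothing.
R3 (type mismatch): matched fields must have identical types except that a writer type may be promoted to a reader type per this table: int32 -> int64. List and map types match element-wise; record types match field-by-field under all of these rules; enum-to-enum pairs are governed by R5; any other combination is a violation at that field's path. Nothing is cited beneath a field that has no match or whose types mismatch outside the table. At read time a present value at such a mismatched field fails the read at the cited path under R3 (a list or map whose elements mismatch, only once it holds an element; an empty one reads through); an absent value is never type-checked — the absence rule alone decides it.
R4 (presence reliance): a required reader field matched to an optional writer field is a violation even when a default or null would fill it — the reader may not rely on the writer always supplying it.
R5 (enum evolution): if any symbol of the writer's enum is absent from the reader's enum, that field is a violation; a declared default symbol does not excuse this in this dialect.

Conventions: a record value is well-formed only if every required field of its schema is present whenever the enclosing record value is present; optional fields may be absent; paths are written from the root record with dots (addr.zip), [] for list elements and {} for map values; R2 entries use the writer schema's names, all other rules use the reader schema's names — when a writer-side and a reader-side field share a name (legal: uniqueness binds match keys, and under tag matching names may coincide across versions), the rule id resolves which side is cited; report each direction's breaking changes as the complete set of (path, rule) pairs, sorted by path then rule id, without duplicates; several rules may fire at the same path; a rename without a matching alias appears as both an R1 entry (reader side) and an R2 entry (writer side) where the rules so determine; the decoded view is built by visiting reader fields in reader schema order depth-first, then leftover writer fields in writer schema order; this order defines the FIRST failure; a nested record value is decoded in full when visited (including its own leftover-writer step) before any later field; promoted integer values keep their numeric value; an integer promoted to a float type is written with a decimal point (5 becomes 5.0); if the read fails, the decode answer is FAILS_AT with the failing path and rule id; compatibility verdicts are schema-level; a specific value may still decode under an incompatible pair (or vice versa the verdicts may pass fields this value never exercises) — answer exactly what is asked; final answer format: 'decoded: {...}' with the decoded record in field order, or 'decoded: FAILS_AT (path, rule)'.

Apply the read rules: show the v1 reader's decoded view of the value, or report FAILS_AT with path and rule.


each type pair in Ticket: writer, then reader
migrating the Ticket value to v1:
  severity := null (not supplied -> null)
  tags := []
  contact.balance := 3.75
  read fails at contact.factor under R1 (no fill)
  => FAILS_AT (contact.factor, R1)
the rest of the Ticket diff is inert for this question:
  field age in record Ticket: type int32 changed to int64 -> shifts the Ticket verdicts, not this decode
  added field avatar to record Ticket: optional bytes, tag 16 (in v2 it sits immediately before tags) -> shifts the Ticket verdicts, not this decode
  removed field severity from record Ticket (its key 11 joins the reserved list) -> shifts the Ticket verdicts, not this decode
  field balance in record Meta: optional changed to required -> shifts the Ticket verdicts, not this decode

decoded: FAILS_AT (contact.factor, R1)


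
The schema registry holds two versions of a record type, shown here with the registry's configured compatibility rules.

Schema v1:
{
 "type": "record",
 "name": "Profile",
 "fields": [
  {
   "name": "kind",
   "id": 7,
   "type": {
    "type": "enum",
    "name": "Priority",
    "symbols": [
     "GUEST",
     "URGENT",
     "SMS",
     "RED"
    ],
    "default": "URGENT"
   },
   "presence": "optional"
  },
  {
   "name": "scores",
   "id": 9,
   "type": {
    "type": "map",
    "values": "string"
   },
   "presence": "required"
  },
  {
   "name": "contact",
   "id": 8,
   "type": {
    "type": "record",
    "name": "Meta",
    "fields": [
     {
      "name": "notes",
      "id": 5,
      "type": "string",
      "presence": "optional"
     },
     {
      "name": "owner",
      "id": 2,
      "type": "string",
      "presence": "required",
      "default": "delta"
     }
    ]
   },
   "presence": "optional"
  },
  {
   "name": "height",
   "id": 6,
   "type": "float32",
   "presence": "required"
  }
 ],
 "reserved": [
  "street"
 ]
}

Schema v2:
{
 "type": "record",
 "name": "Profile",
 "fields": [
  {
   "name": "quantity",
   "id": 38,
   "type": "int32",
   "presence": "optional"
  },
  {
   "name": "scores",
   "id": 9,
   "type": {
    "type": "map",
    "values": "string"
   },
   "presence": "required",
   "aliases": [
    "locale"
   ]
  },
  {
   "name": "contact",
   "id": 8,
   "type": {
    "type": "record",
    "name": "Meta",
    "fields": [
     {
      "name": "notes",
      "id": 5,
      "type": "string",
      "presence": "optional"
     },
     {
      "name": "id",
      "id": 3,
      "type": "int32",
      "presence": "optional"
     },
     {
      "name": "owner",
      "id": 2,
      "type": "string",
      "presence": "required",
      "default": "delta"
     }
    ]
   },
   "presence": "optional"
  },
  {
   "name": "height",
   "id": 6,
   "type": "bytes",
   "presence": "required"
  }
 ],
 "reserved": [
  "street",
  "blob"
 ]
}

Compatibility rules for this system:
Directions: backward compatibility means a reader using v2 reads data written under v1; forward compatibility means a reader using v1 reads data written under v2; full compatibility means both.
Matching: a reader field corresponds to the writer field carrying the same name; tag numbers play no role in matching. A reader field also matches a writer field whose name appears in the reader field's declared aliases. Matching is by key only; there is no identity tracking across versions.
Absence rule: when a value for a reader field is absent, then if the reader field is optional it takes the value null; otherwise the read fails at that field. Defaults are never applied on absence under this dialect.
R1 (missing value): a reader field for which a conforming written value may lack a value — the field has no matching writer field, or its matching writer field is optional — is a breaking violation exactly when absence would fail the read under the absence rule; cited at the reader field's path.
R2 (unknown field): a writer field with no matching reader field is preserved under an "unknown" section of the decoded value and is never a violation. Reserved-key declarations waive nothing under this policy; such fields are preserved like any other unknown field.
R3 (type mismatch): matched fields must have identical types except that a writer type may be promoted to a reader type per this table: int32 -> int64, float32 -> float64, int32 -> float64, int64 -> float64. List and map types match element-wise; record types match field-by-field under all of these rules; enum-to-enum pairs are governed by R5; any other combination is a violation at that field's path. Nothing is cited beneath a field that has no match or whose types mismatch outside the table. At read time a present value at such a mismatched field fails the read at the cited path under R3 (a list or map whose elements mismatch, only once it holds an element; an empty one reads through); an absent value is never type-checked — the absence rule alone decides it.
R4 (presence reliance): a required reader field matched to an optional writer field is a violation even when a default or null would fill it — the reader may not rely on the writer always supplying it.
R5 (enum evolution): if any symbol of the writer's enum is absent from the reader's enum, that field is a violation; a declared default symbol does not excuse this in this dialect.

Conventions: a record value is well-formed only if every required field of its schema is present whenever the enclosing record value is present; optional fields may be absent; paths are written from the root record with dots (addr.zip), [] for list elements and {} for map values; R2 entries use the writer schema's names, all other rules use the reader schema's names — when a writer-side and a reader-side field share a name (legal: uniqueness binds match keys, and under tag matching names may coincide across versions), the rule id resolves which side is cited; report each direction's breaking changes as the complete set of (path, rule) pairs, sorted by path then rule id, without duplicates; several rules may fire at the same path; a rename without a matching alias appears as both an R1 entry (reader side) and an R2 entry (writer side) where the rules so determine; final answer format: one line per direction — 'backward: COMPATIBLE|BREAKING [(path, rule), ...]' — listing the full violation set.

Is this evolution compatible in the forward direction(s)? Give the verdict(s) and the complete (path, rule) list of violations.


each type pair in Profile: writer, then reader
forward analysis of Profile with v1 as reader and v2 as writer:
  kind has no writer counterpart
  scores: map<string, string> -> map<string, string>, writer required; from scores
  contact: Meta -> Meta, writer optional; from contact
  height: bytes -> float32, writer required; from height
  quantity (writer side), unknown to reader
  contact.notes: string -> string, writer optional; from contact.notes
  contact.owner: string -> string, writer required; from contact.owner
  contact.id (writer side), unknown to reader
  breaking: (height, R3)
  forward on Profile therefore BREAKING (1)
the rest of the Profile diff is inert for this question:
  added field quantity to record Profile: optional int32, tag 38 (in v2 it sits immediately before scores) -> triggers nothing under Profile's printed rules — same verdict
  removed field kind from record Profile -> triggers nothing under Profile's printed rules — same verdict
  added field id to record Meta: optional int32, tag 3 (in v2 it sits immediately before owner) -> triggers nothing under Profile's printed rules — same verdict

forward: BREAKING [(height, R3)]


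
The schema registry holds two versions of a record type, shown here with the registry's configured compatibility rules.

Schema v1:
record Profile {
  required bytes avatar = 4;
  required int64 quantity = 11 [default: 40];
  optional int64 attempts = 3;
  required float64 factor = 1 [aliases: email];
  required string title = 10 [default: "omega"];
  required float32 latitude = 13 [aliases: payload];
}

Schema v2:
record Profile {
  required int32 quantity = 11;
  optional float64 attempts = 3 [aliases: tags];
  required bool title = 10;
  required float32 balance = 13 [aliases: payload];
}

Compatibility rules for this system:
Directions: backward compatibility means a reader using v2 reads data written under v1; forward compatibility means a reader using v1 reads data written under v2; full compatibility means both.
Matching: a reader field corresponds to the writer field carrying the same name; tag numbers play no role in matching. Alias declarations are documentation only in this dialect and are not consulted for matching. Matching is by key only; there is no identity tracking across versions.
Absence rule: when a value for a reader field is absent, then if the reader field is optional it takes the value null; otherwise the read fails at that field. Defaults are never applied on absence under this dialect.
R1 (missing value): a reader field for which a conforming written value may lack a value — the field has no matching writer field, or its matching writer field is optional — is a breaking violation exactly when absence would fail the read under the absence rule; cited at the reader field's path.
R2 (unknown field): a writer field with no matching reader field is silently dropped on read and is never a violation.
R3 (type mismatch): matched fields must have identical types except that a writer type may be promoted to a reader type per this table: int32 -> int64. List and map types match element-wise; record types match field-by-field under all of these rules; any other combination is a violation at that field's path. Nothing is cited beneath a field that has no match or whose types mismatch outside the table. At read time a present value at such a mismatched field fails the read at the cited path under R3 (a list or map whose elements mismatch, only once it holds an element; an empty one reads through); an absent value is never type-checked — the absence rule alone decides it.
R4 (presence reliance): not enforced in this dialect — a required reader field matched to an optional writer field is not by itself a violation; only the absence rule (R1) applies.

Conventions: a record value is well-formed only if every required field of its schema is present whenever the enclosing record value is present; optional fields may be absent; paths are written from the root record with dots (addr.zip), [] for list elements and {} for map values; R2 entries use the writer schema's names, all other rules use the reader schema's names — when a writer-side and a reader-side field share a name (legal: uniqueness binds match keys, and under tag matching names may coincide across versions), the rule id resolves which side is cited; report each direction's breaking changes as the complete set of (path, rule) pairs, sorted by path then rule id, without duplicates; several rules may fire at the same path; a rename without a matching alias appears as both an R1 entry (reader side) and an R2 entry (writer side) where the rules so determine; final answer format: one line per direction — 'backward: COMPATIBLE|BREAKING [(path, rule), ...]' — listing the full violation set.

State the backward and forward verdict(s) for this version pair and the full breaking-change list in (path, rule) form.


arrows below run writer -> reader for Profile
backward pass over Profile, reader schema v2, writer schema v1:
  quantity <- quantity (int64 -> int32, writer required)
  attempts <- attempts (int64 -> float64, writer optional)
  title <- title (string -> bool, writer required)
  balance has no writer counterpart
  writer field avatar has no reader counterpart
  writer field factor has no reader counterpart
  writer field latitude has no reader counterpart
  R3 fires at attempts
  R1 fires at balance
  R3 fires at quantity
  R3 fires at title
  => backward verdict for Profile: BREAKING, 4 violation(s)
forward pass over Profile, reader schema v1, writer schema v2:
  avatar has no writer counterpart
  quantity <- quantity (int32 -> int64, writer required)
  attempts <- attempts (float64 -> int64, writer optional)
  factor has no writer counterpart
  title <- title (bool -> string, writer required)
  latitude has no writer counterpart
  writer field balance has no reader counterpart
  R3 fires at attempts
  R1 fires at avatar
  R1 fires at factor
  R1 fires at latitude
  R3 fires at title
  => forward verdict for Profile: BREAKING, 5 violation(s)

backward: BREAKING [(attempts, R3), (balance, R1), (quantity, R3), (title, R3)]; forward: BREAKING [(attempts, R3), (avatar, R1), (factor, R1), (latitude, R1), (title, R3)]


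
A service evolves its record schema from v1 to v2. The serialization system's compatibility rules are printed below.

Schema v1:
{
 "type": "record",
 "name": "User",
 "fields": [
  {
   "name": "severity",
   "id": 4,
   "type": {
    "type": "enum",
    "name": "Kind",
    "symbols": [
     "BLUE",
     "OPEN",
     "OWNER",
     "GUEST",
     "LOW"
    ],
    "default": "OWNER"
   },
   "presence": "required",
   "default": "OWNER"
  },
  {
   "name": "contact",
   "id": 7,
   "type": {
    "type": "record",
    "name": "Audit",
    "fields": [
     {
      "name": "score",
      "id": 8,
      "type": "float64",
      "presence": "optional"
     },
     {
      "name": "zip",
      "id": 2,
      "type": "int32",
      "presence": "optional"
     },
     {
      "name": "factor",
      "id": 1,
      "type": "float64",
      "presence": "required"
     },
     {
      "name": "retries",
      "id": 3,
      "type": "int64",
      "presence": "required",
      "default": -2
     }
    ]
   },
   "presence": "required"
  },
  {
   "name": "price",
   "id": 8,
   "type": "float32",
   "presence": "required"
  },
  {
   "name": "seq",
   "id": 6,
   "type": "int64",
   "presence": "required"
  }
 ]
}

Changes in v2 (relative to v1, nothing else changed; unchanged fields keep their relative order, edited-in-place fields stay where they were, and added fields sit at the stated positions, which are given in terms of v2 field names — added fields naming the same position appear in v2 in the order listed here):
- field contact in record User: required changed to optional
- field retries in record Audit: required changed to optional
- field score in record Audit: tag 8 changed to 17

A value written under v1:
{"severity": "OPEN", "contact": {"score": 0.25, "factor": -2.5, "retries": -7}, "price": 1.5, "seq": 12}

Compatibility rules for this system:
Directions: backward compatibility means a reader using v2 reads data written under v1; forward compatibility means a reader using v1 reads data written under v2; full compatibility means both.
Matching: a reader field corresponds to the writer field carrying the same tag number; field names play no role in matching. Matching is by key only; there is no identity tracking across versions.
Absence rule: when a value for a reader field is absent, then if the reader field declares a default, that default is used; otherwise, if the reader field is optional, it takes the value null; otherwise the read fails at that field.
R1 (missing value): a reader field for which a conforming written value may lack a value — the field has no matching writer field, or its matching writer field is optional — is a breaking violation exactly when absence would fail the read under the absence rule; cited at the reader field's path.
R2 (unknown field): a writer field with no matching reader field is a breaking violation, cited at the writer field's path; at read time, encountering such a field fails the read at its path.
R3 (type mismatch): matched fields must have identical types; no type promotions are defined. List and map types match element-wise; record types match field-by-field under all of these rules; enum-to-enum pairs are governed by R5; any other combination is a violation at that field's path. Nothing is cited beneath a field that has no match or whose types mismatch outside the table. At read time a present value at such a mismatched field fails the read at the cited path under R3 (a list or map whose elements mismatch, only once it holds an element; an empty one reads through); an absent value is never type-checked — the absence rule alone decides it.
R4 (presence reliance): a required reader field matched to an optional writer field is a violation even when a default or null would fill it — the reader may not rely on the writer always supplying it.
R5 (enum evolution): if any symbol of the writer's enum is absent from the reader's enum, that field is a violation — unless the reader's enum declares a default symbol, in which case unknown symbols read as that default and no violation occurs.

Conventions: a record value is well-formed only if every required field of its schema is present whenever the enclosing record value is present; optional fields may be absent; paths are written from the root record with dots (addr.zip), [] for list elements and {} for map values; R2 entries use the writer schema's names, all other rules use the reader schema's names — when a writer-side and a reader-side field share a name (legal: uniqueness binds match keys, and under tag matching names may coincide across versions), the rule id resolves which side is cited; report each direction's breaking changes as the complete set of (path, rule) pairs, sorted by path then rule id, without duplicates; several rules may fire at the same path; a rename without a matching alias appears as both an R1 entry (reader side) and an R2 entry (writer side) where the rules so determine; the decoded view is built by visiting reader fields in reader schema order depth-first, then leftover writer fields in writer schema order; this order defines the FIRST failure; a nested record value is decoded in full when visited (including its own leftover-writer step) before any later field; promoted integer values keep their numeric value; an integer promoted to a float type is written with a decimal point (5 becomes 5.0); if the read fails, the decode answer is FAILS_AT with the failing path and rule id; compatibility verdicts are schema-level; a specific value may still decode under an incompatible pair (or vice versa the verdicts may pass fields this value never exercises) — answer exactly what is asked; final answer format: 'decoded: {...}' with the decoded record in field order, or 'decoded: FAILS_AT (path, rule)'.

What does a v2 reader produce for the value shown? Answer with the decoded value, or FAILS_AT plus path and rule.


decoded: FAILS_AT (contact.score, R2)

the writer's type comes first in each User pair
decode walk for User under reader schema v2:
  severity := "OPEN"
  contact.score := null (absent, optional -> null)
  contact.zip := null (absent, optional -> null)
  contact.factor := -2.5
  contact.retries := -7
  read fails at contact.score under R2 (unknown field)
  => FAILS_AT (contact.score, R2)
diffs on User not affecting the asked answer:
  field retries in record Audit: required changed to optional -> a verdict-level change on User — the shown value reads the same


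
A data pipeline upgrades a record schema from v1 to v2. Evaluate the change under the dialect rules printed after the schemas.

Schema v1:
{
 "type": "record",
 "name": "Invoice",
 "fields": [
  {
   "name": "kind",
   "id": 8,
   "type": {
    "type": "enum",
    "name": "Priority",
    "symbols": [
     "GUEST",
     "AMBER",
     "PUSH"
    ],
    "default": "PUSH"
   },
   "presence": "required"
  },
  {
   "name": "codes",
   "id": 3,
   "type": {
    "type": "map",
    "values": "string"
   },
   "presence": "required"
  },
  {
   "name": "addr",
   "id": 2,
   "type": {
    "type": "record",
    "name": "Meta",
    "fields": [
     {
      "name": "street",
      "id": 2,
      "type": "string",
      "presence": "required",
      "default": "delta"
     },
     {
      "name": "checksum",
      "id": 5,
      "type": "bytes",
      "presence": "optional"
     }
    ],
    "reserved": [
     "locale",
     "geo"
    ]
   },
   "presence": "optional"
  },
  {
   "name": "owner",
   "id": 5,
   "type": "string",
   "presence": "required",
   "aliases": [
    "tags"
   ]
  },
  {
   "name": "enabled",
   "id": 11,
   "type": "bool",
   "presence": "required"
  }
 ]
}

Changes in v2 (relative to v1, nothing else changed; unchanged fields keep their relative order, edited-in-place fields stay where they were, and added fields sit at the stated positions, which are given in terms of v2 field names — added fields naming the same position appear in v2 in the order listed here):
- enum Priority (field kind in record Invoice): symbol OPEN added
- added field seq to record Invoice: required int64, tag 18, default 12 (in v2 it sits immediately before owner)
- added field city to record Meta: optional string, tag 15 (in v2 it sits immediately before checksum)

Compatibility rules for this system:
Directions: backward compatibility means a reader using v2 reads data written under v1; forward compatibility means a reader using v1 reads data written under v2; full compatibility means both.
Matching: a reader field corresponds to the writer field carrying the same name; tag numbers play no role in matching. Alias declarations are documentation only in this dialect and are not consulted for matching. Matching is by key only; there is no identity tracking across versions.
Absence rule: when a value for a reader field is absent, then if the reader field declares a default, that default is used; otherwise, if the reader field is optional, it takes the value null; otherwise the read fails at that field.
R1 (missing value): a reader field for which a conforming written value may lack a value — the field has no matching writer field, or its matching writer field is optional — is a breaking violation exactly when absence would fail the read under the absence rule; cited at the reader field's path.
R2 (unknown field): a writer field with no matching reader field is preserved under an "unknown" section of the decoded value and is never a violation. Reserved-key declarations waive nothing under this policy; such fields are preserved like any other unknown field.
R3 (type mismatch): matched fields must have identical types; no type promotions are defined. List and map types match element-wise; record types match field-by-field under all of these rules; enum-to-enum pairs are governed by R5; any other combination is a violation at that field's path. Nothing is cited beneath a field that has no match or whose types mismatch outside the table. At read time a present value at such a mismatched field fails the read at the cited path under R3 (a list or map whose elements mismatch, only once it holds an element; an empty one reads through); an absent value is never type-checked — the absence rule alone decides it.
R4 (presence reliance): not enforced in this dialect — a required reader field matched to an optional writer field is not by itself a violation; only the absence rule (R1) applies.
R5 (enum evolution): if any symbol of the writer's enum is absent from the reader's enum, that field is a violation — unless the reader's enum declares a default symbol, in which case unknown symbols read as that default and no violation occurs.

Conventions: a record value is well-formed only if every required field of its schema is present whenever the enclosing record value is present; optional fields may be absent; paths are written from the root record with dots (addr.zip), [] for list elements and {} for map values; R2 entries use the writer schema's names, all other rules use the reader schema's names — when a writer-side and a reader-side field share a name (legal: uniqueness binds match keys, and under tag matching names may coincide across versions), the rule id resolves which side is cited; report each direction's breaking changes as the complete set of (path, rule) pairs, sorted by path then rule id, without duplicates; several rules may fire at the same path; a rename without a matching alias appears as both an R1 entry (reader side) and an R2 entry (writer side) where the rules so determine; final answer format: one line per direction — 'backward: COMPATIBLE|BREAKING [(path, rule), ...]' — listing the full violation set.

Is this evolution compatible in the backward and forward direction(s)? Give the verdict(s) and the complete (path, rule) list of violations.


backward: COMPATIBLE []; forward: COMPATIBLE []

each type pair in Invoice: writer, then reader
backward on Invoice — v2 reading data written by v1:
  kind: Priority -> Priority, writer required; from kind
  codes: map<string, string> -> map<string, string>, writer required; from codes
  addr: Meta -> Meta, writer optional; from addr
  no writer field matches reader seq
  owner: string -> string, writer required; from owner
  enabled: bool -> bool, writer required; from enabled
  addr.street: string -> string, writer required; from addr.street
  no writer field matches reader addr.city
  addr.checksum: bytes -> bytes, writer optional; from addr.checksum
  nothing fires on Invoice: backward is COMPATIBLE
forward on Invoice — v1 reading data written by v2:
  kind: Priority -> Priority, writer required; from kind
  codes: map<string, string> -> map<string, string>, writer required; from codes
  addr: Meta -> Meta, writer optional; from addr
  owner: string -> string, writer required; from owner
  enabled: bool -> bool, writer required; from enabled
  writer seq: unknown to reader
  addr.street: string -> string, writer required; from addr.street
  addr.checksum: bytes -> bytes, writer optional; from addr.checksum
  writer addr.city: unknown to reader
  nothing fires on Invoice: forward is COMPATIBLE
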